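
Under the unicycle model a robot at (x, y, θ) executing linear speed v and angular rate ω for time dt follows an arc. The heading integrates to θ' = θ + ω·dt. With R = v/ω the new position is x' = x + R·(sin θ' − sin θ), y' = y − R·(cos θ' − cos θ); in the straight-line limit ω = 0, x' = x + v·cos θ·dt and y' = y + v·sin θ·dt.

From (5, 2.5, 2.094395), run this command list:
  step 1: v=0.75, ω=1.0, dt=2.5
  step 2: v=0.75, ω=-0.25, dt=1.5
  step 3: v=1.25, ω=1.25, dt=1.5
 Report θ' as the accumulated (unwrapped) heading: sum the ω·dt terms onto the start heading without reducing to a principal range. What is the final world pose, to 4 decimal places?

(3.9626, -0.3088, 6.0944)

step 1: θ'=4.5944 (R=0.7500) → pose (3.6057, 2.2133, 4.5944)
step 2: θ'=4.2194 (R=-3.0000) → pose (3.2693, 1.1467, 4.2194)
step 3: θ'=6.0944 (R=1.0000) → pose (3.9626, -0.3088, 6.0944)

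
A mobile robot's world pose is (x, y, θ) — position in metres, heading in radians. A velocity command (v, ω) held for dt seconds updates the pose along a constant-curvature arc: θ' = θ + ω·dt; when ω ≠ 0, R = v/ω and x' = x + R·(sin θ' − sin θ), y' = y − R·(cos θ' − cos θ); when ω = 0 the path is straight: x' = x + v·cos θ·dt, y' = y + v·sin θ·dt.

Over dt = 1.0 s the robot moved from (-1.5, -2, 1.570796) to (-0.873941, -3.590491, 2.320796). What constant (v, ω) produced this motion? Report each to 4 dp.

Δθ = 2.320796 − 1.570796 = 0.750000
ω = Δθ/dt = 0.750000/1.0 = 0.7500
R = −Δy/(cos θ' − cos θ) = -2.3333
v = R·ω = -2.3333·0.7500 = -1.7500

v = -1.7500, ω = 0.7500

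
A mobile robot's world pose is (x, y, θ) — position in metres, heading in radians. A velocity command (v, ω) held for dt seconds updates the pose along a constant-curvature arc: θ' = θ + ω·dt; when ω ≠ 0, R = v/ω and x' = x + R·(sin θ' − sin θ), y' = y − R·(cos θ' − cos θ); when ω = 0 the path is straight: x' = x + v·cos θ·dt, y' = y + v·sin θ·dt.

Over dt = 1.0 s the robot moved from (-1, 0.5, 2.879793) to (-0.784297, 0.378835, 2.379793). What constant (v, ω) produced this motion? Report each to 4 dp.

Δθ = 2.379793 − 2.879793 = -0.500000
ω = Δθ/dt = -0.500000/1.0 = -0.5000
R = Δx/(sin θ' − sin θ) = 0.5000
v = R·ω = 0.5000·-0.5000 = -0.2500

v = -0.2500, ω = -0.5000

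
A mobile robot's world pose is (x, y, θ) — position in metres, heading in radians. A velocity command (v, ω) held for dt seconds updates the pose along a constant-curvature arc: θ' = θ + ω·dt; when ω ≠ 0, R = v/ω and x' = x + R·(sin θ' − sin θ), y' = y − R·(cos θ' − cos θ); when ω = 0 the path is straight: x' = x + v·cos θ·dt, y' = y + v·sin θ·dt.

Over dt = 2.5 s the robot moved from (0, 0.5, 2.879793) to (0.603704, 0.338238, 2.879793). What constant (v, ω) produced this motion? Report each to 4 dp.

v = -0.2500, ω = 0.0000

Δθ = 2.879793 − 2.879793 = 0.000000
ω = Δθ/dt = 0.000000/2.5 = 0.0000
ω = 0 → v = (Δx·cos θ + Δy·sin θ)/dt = -0.2500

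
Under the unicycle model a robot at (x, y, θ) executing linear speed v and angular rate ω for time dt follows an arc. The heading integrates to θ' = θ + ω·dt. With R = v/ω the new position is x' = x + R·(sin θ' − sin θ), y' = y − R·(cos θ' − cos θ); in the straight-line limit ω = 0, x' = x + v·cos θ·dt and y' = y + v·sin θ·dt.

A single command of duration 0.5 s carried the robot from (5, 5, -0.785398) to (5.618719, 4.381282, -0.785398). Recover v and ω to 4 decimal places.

Δθ = -0.785398 − -0.785398 = 0.000000
ω = Δθ/dt = 0.000000/0.5 = 0.0000
ω = 0 → v = (Δx·cos θ + Δy·sin θ)/dt = 1.7500

v = 1.7500, ω = 0.0000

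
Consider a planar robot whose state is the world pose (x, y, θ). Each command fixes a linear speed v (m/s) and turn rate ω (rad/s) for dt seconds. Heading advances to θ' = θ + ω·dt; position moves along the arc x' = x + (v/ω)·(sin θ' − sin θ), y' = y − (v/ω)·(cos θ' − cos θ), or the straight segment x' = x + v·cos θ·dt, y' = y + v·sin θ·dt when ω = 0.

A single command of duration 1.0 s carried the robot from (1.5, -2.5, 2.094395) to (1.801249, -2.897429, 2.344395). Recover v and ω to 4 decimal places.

v = -0.5000, ω = 0.2500

Δθ = 2.344395 − 2.094395 = 0.250000
ω = Δθ/dt = 0.250000/1.0 = 0.2500
R = −Δy/(cos θ' − cos θ) = -2.0000
v = R·ω = -2.0000·0.2500 = -0.5000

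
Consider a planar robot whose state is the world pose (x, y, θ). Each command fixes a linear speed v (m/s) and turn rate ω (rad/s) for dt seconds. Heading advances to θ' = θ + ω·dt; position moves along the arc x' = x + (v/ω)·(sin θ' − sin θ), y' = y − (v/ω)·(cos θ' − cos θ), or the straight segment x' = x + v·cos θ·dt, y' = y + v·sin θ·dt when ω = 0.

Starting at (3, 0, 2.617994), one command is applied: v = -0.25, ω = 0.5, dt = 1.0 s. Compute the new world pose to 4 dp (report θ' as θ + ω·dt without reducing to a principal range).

θ' = 2.6180 + 0.5·1.0 = 3.1180
R = v/ω = -0.25/0.5 = -0.5000
x' = 3 + -0.5000·(sin 3.1180 − sin 2.6180) = 3.2382
y' = 0 − -0.5000·(cos 3.1180 − cos 2.6180) = -0.0668

(3.2382, -0.0668, 3.1180)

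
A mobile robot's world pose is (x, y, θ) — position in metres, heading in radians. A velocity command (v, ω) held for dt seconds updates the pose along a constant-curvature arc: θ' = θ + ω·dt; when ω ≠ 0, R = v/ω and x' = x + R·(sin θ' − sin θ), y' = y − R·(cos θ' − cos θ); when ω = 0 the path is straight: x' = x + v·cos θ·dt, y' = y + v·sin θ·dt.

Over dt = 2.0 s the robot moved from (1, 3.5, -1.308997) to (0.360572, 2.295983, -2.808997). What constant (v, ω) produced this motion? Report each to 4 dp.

Δθ = -2.808997 − -1.308997 = -1.500000
ω = Δθ/dt = -1.500000/2.0 = -0.7500
R = −Δy/(cos θ' − cos θ) = -1.0000
v = R·ω = -1.0000·-0.7500 = 0.7500

v = 0.7500, ω = -0.7500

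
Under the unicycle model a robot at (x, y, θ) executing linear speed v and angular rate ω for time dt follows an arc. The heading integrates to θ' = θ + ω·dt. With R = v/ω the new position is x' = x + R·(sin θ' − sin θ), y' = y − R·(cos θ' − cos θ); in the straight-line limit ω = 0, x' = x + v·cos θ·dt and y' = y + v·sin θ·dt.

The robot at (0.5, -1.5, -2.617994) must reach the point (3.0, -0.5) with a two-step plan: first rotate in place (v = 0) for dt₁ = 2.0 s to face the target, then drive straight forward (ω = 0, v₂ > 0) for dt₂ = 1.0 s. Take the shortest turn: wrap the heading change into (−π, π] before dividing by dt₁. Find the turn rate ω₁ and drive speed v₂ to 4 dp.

ω₁ = 1.4993, v₂ = 2.6926

heading to target = atan2(-0.5−-1.5, 3−0.5) = 0.3805
Δθ = wrap(0.3805 − -2.6180) = 2.9985; ω₁ = Δθ/dt₁ = 1.4993
distance = √((3−0.5)² + (-0.5−-1.5)²) = 2.6926; v₂ = distance/dt₂ = 2.6926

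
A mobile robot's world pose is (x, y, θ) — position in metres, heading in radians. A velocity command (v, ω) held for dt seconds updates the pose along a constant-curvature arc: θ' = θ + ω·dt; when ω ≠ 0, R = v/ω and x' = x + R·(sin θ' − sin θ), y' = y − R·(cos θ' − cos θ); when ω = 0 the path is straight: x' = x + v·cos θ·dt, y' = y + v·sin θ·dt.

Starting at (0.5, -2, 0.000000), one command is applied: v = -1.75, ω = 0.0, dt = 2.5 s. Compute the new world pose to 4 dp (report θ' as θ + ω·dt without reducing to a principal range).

θ' = 0.0000 + 0.0·2.5 = 0.0000
ω = 0 → straight: x' = 0.5 + -1.75·cos(0.0000)·2.5 = -3.8750
y' = -2 + -1.75·sin(0.0000)·2.5 = -2.0000

(-3.8750, -2.0000, 0.0000)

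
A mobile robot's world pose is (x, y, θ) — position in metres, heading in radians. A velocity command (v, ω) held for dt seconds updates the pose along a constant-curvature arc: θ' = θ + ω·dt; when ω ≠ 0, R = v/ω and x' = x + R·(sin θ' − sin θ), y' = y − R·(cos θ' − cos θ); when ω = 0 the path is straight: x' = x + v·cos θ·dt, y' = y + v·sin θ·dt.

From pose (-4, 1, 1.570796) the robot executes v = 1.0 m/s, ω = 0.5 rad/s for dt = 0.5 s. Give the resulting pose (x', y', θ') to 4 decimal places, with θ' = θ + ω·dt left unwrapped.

(-4.0622, 1.4948, 1.8208)

θ' = 1.5708 + 0.5·0.5 = 1.8208
R = v/ω = 1.0/0.5 = 2.0000
x' = -4 + 2.0000·(sin 1.8208 − sin 1.5708) = -4.0622
y' = 1 − 2.0000·(cos 1.8208 − cos 1.5708) = 1.4948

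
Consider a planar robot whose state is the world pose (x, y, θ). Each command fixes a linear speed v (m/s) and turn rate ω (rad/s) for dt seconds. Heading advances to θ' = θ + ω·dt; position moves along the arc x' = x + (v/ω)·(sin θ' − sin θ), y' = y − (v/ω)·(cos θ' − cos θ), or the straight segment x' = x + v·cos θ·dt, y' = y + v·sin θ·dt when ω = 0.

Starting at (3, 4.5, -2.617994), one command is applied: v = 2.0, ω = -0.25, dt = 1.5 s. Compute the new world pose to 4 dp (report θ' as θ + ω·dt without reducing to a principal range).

(0.1844, 3.5164, -2.9930)

θ' = -2.6180 + -0.25·1.5 = -2.9930
R = v/ω = 2.0/-0.25 = -8.0000
x' = 3 + -8.0000·(sin -2.9930 − sin -2.6180) = 0.1844
y' = 4.5 − -8.0000·(cos -2.9930 − cos -2.6180) = 3.5164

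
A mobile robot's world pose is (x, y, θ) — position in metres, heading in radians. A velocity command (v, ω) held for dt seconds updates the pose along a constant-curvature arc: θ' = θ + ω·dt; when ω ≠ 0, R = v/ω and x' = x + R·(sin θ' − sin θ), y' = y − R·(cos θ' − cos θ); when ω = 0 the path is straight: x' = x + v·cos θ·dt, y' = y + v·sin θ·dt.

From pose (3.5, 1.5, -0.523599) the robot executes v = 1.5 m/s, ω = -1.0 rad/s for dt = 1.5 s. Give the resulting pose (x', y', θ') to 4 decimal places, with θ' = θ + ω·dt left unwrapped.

θ' = -0.5236 + -1.0·1.5 = -2.0236
R = v/ω = 1.5/-1.0 = -1.5000
x' = 3.5 + -1.5000·(sin -2.0236 − sin -0.5236) = 4.0988
y' = 1.5 − -1.5000·(cos -2.0236 − cos -0.5236) = -0.4553

(4.0988, -0.4553, -2.0236)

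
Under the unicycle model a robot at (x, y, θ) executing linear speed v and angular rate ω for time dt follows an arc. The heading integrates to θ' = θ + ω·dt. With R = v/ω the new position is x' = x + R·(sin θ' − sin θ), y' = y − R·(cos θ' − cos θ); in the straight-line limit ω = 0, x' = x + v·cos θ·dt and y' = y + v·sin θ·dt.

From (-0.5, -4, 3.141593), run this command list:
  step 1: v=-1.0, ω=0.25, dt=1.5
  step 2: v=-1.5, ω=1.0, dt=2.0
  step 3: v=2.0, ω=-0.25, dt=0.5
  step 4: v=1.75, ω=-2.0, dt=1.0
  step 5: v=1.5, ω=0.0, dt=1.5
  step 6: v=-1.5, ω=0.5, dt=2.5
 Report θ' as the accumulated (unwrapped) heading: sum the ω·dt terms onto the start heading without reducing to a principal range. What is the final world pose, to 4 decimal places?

step 1: θ'=3.5166 (R=-4.0000) → pose (0.9651, -3.7220, 3.5166)
step 2: θ'=5.5166 (R=-1.5000) → pose (1.4562, -1.2459, 5.5166)
step 3: θ'=5.3916 (R=-8.0000) → pose (2.1313, -1.9827, 5.3916)
step 4: θ'=3.3916 (R=-0.8750) → pose (1.6670, -3.3801, 3.3916)
step 5: θ'=3.3916 (straight) → pose (-0.5131, -3.9368, 3.3916)
step 6: θ'=4.6416 (R=-3.0000) → pose (1.7372, -1.2423, 4.6416)

(1.7372, -1.2423, 4.6416)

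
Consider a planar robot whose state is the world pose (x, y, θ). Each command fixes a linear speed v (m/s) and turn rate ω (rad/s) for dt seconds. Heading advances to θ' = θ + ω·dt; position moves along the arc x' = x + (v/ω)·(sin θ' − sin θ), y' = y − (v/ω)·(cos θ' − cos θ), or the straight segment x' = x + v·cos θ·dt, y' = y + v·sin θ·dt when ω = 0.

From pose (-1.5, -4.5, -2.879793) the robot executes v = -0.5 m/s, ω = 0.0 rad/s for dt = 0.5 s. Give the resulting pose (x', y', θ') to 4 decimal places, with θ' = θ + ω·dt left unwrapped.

θ' = -2.8798 + 0.0·0.5 = -2.8798
ω = 0 → straight: x' = -1.5 + -0.5·cos(-2.8798)·0.5 = -1.2585
y' = -4.5 + -0.5·sin(-2.8798)·0.5 = -4.4353

(-1.2585, -4.4353, -2.8798)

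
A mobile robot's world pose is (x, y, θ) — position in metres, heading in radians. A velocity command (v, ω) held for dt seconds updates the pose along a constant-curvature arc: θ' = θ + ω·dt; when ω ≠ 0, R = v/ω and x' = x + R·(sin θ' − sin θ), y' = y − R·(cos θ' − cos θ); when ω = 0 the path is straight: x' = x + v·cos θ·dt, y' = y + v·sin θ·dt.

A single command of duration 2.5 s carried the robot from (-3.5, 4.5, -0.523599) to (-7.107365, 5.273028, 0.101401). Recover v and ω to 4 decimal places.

Δθ = 0.101401 − -0.523599 = 0.625000
ω = Δθ/dt = 0.625000/2.5 = 0.2500
R = Δx/(sin θ' − sin θ) = -6.0000
v = R·ω = -6.0000·0.2500 = -1.5000

v = -1.5000, ω = 0.2500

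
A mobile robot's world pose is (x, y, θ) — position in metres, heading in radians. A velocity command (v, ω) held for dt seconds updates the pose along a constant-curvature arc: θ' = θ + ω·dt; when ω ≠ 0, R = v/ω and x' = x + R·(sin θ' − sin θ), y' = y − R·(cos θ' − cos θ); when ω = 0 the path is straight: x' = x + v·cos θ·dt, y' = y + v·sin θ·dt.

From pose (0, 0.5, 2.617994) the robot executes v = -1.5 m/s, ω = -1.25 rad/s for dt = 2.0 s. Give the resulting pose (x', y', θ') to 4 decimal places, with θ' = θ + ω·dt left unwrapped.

θ' = 2.6180 + -1.25·2.0 = 0.1180
R = v/ω = -1.5/-1.25 = 1.2000
x' = 0 + 1.2000·(sin 0.1180 − sin 2.6180) = -0.4587
y' = 0.5 − 1.2000·(cos 0.1180 − cos 2.6180) = -1.7309

(-0.4587, -1.7309, 0.1180)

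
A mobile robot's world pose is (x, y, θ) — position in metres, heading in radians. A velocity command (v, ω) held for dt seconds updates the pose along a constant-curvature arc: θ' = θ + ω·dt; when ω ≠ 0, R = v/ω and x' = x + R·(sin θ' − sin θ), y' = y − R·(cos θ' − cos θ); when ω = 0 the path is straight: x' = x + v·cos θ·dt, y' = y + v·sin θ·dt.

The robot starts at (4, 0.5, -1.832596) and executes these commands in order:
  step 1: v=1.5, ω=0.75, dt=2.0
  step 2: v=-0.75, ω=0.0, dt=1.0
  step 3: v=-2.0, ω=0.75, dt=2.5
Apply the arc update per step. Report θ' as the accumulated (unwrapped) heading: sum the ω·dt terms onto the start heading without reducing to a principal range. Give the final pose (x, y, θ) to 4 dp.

(1.0337, -4.1080, 1.5424)

step 1: θ'=-0.3326 (R=2.0000) → pose (5.2789, -1.9080, -0.3326)
step 2: θ'=-0.3326 (straight) → pose (4.5700, -1.6632, -0.3326)
step 3: θ'=1.5424 (R=-2.6667) → pose (1.0337, -4.1080, 1.5424)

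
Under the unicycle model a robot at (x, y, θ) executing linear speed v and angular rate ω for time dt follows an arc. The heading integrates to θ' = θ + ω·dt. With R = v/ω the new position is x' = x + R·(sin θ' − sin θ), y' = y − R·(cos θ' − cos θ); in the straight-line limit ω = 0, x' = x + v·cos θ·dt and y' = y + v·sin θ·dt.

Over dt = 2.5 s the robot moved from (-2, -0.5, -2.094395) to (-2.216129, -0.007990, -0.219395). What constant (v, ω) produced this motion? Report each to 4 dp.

Δθ = -0.219395 − -2.094395 = 1.875000
ω = Δθ/dt = 1.875000/2.5 = 0.7500
R = −Δy/(cos θ' − cos θ) = -0.3333
v = R·ω = -0.3333·0.7500 = -0.2500

v = -0.2500, ω = 0.7500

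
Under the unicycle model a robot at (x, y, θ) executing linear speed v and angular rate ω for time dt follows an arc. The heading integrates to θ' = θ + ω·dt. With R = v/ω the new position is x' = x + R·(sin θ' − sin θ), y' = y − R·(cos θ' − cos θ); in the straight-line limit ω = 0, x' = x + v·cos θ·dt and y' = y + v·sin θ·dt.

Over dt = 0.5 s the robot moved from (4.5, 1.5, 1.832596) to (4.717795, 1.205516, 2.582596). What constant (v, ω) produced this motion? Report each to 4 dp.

Δθ = 2.582596 − 1.832596 = 0.750000
ω = Δθ/dt = 0.750000/0.5 = 1.5000
R = −Δy/(cos θ' − cos θ) = -0.5000
v = R·ω = -0.5000·1.5000 = -0.7500

v = -0.7500, ω = 1.5000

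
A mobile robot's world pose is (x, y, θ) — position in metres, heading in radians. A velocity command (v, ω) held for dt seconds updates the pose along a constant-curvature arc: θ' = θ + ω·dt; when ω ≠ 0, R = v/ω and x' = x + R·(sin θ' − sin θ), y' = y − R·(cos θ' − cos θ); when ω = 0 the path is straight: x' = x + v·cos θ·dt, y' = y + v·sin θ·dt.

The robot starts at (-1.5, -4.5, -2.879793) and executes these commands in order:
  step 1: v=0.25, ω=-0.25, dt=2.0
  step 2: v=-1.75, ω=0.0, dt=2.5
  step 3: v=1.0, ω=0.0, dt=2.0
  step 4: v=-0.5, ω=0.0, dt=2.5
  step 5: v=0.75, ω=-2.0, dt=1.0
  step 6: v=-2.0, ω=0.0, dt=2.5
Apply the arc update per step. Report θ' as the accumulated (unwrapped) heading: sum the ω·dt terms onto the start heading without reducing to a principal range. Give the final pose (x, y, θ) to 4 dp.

step 1: θ'=-3.3798 (R=-1.0000) → pose (-1.9948, -4.5058, -3.3798)
step 2: θ'=-3.3798 (straight) → pose (2.2567, -5.5381, -3.3798)
step 3: θ'=-3.3798 (straight) → pose (0.3132, -5.0662, -3.3798)
step 4: θ'=-3.3798 (straight) → pose (1.5279, -5.3612, -3.3798)
step 5: θ'=-5.3798 (R=-0.3750) → pose (1.3218, -4.7647, -5.3798)
step 6: θ'=-5.3798 (straight) → pose (-1.7729, -8.6918, -5.3798)

(-1.7729, -8.6918, -5.3798)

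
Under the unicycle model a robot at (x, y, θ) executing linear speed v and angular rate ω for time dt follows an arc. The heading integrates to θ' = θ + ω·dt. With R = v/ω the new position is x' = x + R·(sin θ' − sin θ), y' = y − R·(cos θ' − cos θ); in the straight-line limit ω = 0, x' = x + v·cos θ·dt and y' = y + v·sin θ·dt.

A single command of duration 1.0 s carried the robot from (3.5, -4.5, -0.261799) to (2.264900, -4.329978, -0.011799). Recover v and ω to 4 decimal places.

v = -1.2500, ω = 0.2500

Δθ = -0.011799 − -0.261799 = 0.250000
ω = Δθ/dt = 0.250000/1.0 = 0.2500
R = Δx/(sin θ' − sin θ) = -5.0000
v = R·ω = -5.0000·0.2500 = -1.2500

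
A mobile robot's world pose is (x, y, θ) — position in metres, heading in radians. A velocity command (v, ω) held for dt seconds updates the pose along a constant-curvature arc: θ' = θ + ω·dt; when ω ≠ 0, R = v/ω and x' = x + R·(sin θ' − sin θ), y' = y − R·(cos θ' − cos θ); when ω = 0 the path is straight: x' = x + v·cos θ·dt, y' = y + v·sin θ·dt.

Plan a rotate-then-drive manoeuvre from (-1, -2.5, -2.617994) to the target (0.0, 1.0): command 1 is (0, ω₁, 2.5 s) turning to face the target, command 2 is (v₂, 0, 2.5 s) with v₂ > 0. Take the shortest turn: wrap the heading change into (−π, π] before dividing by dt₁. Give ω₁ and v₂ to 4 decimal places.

heading to target = atan2(1−-2.5, 0−-1) = 1.2925
Δθ = wrap(1.2925 − -2.6180) = -2.3727; ω₁ = Δθ/dt₁ = -0.9491
distance = √((0−-1)² + (1−-2.5)²) = 3.6401; v₂ = distance/dt₂ = 1.4560

ω₁ = -0.9491, v₂ = 1.4560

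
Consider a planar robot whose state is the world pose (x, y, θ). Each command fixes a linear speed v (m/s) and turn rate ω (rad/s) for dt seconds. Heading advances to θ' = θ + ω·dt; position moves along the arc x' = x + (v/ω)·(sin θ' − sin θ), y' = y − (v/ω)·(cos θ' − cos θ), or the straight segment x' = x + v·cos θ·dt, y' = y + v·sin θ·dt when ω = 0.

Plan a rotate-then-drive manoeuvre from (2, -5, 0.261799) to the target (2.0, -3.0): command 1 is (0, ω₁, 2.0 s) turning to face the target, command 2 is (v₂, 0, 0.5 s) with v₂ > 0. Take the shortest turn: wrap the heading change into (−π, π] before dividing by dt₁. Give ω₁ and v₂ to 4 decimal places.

heading to target = atan2(-3−-5, 2−2) = 1.5708
Δθ = wrap(1.5708 − 0.2618) = 1.3090; ω₁ = Δθ/dt₁ = 0.6545
distance = √((2−2)² + (-3−-5)²) = 2.0000; v₂ = distance/dt₂ = 4.0000

ω₁ = 0.6545, v₂ = 4.0000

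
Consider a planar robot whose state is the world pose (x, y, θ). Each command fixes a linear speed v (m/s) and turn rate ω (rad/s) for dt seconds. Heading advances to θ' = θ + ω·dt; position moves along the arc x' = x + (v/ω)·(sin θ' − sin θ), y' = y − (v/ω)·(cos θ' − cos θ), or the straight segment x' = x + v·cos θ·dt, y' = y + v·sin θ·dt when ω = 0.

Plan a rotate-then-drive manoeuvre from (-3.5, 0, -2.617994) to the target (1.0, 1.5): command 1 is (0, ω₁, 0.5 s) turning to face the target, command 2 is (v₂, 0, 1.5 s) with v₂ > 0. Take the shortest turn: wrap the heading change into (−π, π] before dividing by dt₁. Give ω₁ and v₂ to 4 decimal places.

ω₁ = 5.8795, v₂ = 3.1623

heading to target = atan2(1.5−0, 1−-3.5) = 0.3218
Δθ = wrap(0.3218 − -2.6180) = 2.9397; ω₁ = Δθ/dt₁ = 5.8795
distance = √((1−-3.5)² + (1.5−0)²) = 4.7434; v₂ = distance/dt₂ = 3.1623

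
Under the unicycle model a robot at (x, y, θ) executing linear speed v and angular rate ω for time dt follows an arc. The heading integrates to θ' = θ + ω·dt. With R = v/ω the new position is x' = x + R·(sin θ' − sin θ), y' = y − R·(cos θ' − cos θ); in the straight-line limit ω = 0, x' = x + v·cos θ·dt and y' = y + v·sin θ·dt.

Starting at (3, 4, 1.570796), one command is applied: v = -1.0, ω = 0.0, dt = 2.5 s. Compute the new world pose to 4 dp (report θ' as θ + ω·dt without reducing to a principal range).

(3.0000, 1.5000, 1.5708)

θ' = 1.5708 + 0.0·2.5 = 1.5708
ω = 0 → straight: x' = 3 + -1.0·cos(1.5708)·2.5 = 3.0000
y' = 4 + -1.0·sin(1.5708)·2.5 = 1.5000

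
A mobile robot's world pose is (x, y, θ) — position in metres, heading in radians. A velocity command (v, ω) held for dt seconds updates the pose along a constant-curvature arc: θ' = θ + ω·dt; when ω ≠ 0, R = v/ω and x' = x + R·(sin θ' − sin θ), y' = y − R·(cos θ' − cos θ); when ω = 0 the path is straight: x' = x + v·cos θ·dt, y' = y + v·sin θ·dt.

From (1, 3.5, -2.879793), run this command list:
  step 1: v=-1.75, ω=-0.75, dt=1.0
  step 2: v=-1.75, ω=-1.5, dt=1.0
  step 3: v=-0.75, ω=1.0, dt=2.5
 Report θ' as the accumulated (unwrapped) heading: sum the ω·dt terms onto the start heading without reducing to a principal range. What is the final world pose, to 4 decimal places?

(4.2705, 0.8457, -2.6298)

step 1: θ'=-3.6298 (R=2.3333) → pose (2.6983, 3.3069, -3.6298)
step 2: θ'=-5.1298 (R=1.1667) → pose (3.2176, 1.8036, -5.1298)
step 3: θ'=-2.6298 (R=-0.7500) → pose (4.2705, 0.8457, -2.6298)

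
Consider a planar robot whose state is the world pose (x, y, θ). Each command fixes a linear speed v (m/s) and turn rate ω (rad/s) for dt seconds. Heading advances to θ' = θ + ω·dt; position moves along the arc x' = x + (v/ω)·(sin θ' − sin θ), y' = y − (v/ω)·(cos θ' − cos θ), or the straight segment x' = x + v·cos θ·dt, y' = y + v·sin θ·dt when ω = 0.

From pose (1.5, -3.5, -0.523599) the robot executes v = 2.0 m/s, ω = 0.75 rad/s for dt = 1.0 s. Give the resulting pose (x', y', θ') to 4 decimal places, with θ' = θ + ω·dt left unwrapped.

(3.4319, -3.7892, 0.2264)

θ' = -0.5236 + 0.75·1.0 = 0.2264
R = v/ω = 2.0/0.75 = 2.6667
x' = 1.5 + 2.6667·(sin 0.2264 − sin -0.5236) = 3.4319
y' = -3.5 − 2.6667·(cos 0.2264 − cos -0.5236) = -3.7892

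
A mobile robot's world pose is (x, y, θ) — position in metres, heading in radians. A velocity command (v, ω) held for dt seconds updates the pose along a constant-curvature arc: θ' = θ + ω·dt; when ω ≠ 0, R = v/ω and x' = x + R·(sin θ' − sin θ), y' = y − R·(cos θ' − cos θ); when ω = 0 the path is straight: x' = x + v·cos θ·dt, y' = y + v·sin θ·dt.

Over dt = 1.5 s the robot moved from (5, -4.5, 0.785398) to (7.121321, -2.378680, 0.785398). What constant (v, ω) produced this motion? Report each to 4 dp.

Δθ = 0.785398 − 0.785398 = 0.000000
ω = Δθ/dt = 0.000000/1.5 = 0.0000
ω = 0 → v = (Δx·cos θ + Δy·sin θ)/dt = 2.0000

v = 2.0000, ω = 0.0000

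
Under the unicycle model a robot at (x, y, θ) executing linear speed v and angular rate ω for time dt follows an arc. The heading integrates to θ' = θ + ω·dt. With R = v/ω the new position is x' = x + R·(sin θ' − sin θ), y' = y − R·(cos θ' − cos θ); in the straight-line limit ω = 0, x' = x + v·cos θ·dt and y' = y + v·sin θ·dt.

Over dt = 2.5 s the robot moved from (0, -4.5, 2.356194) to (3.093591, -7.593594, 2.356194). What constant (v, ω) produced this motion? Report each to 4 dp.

v = -1.7500, ω = 0.0000

Δθ = 2.356194 − 2.356194 = 0.000000
ω = Δθ/dt = 0.000000/2.5 = 0.0000
ω = 0 → v = (Δx·cos θ + Δy·sin θ)/dt = -1.7500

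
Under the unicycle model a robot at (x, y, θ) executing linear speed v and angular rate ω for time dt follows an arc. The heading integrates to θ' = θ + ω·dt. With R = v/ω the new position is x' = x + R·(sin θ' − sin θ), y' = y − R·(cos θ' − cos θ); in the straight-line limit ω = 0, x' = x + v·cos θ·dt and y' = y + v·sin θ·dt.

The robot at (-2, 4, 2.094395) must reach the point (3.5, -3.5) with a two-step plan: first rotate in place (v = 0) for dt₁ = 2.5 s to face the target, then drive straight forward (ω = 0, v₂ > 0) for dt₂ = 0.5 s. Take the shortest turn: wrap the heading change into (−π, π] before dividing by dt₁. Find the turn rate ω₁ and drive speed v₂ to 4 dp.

ω₁ = -1.2130, v₂ = 18.6011

heading to target = atan2(-3.5−4, 3.5−-2) = -0.9380
Δθ = wrap(-0.9380 − 2.0944) = -3.0324; ω₁ = Δθ/dt₁ = -1.2130
distance = √((3.5−-2)² + (-3.5−4)²) = 9.3005; v₂ = distance/dt₂ = 18.6011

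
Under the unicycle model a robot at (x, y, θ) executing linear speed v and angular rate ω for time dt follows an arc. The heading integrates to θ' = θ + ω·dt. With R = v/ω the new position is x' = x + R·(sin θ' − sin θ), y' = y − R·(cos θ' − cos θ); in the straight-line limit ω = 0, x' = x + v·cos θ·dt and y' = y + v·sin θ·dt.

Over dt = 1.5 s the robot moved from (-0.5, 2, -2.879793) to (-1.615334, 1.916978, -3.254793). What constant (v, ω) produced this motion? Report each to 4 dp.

v = 0.7500, ω = -0.2500

Δθ = -3.254793 − -2.879793 = -0.375000
ω = Δθ/dt = -0.375000/1.5 = -0.2500
R = Δx/(sin θ' − sin θ) = -3.0000
v = R·ω = -3.0000·-0.2500 = 0.7500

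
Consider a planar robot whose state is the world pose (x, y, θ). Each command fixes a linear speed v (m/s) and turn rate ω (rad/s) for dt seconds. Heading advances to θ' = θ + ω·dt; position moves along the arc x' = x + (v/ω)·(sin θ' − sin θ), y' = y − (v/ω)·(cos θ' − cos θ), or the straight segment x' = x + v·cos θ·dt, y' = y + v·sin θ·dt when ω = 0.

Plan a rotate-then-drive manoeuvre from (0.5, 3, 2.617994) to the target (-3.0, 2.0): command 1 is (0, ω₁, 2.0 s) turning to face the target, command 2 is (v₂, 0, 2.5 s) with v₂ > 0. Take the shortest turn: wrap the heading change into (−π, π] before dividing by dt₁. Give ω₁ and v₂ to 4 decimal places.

heading to target = atan2(2−3, -3−0.5) = -2.8633
Δθ = wrap(-2.8633 − 2.6180) = 0.8019; ω₁ = Δθ/dt₁ = 0.4009
distance = √((-3−0.5)² + (2−3)²) = 3.6401; v₂ = distance/dt₂ = 1.4560

ω₁ = 0.4009, v₂ = 1.4560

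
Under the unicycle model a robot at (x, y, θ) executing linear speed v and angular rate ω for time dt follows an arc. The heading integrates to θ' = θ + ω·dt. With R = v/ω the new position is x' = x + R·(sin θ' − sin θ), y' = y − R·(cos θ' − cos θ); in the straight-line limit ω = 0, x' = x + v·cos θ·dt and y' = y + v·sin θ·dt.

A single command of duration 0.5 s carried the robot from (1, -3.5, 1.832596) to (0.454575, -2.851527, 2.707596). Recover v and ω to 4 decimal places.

v = 1.7500, ω = 1.7500

Δθ = 2.707596 − 1.832596 = 0.875000
ω = Δθ/dt = 0.875000/0.5 = 1.7500
R = −Δy/(cos θ' − cos θ) = 1.0000
v = R·ω = 1.0000·1.7500 = 1.7500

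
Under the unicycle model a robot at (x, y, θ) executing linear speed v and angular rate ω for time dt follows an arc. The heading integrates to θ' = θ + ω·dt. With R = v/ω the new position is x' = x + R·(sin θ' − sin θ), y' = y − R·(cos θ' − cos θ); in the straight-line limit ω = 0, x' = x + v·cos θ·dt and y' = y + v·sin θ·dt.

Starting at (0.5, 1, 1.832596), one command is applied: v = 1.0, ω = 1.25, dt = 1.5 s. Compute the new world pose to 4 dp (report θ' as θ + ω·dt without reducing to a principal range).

θ' = 1.8326 + 1.25·1.5 = 3.7076
R = v/ω = 1.0/1.25 = 0.8000
x' = 0.5 + 0.8000·(sin 3.7076 − sin 1.8326) = -0.7018
y' = 1 − 0.8000·(cos 3.7076 − cos 1.8326) = 1.4682

(-0.7018, 1.4682, 3.7076)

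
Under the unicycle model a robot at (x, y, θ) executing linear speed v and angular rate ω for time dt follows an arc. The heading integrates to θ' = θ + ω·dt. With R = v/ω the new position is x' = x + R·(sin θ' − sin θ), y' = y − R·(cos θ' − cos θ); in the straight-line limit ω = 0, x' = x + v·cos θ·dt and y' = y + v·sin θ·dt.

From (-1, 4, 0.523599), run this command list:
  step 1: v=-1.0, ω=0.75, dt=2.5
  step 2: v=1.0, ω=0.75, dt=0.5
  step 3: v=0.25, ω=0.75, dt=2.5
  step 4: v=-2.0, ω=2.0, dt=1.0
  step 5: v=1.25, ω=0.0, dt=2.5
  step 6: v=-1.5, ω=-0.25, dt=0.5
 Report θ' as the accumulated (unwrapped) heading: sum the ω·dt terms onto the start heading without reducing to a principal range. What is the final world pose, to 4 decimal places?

(-1.2622, 3.7266, 6.5236)

step 1: θ'=2.3986 (R=-1.3333) → pose (-1.2353, 1.8634, 2.3986)
step 2: θ'=2.7736 (R=1.3333) → pose (-1.6577, 2.1255, 2.7736)
step 3: θ'=4.6486 (R=0.3333) → pose (-2.1102, 1.8357, 4.6486)
step 4: θ'=6.6486 (R=-1.0000) → pose (-3.4655, 2.8335, 6.6486)
step 5: θ'=6.6486 (straight) → pose (-0.5469, 3.9501, 6.6486)
step 6: θ'=6.5236 (R=6.0000) → pose (-1.2622, 3.7266, 6.5236)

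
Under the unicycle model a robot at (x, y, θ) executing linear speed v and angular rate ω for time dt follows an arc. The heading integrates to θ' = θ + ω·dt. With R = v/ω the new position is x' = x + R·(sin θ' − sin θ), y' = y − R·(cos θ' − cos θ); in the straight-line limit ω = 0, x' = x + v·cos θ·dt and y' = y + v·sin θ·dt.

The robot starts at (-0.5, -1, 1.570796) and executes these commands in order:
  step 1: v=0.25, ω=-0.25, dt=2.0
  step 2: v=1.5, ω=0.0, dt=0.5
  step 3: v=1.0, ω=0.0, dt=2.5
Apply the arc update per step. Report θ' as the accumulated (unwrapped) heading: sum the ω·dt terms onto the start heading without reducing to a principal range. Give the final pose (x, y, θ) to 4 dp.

step 1: θ'=1.0708 (R=-1.0000) → pose (-0.3776, -0.5206, 1.0708)
step 2: θ'=1.0708 (straight) → pose (-0.0180, 0.1376, 1.0708)
step 3: θ'=1.0708 (straight) → pose (1.1806, 2.3316, 1.0708)

(1.1806, 2.3316, 1.0708)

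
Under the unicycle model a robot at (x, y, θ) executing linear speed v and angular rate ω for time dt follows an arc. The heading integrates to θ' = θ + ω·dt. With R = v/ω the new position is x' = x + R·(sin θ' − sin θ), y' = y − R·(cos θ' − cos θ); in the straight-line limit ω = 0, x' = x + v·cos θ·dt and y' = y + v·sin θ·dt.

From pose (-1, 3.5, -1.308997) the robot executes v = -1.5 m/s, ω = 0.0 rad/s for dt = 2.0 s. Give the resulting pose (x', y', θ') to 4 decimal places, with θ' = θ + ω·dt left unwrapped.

θ' = -1.3090 + 0.0·2.0 = -1.3090
ω = 0 → straight: x' = -1 + -1.5·cos(-1.3090)·2.0 = -1.7765
y' = 3.5 + -1.5·sin(-1.3090)·2.0 = 6.3978

(-1.7765, 6.3978, -1.3090)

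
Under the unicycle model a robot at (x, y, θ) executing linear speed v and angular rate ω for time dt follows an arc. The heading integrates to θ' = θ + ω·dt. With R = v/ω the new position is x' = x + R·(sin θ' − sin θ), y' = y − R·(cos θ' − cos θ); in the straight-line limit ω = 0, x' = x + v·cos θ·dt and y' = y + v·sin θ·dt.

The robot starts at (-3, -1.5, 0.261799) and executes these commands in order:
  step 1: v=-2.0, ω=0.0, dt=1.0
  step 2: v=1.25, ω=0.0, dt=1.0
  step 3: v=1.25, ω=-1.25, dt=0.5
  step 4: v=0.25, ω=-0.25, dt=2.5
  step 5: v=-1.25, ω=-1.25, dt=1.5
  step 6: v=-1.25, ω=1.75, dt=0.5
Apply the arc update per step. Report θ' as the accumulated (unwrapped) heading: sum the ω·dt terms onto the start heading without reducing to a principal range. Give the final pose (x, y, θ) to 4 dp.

(-1.6137, -0.2009, -1.9882)

step 1: θ'=0.2618 (straight) → pose (-4.9319, -2.0176, 0.2618)
step 2: θ'=0.2618 (straight) → pose (-3.7244, -1.6941, 0.2618)
step 3: θ'=-0.3632 (R=-1.0000) → pose (-3.1104, -1.7253, -0.3632)
step 4: θ'=-0.9882 (R=-1.0000) → pose (-2.6306, -2.1098, -0.9882)
step 5: θ'=-2.8632 (R=1.0000) → pose (-2.0704, -0.5982, -2.8632)
step 6: θ'=-1.9882 (R=-0.7143) → pose (-1.6137, -0.2009, -1.9882)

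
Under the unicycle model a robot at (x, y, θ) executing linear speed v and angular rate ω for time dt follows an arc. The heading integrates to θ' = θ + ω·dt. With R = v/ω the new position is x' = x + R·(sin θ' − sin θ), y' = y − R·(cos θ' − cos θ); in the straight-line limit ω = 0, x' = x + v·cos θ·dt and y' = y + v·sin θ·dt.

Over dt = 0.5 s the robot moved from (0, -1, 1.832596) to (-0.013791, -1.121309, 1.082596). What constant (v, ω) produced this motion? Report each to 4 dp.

Δθ = 1.082596 − 1.832596 = -0.750000
ω = Δθ/dt = -0.750000/0.5 = -1.5000
R = −Δy/(cos θ' − cos θ) = 0.1667
v = R·ω = 0.1667·-1.5000 = -0.2500

v = -0.2500, ω = -1.5000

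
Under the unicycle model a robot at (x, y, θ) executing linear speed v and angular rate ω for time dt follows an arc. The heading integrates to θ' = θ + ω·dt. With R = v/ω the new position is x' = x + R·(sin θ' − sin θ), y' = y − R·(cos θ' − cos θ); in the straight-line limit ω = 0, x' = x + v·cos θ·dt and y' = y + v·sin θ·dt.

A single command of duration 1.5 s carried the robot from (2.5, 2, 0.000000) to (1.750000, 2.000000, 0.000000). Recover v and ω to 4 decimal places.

v = -0.5000, ω = 0.0000

Δθ = 0.000000 − 0.000000 = 0.000000
ω = Δθ/dt = 0.000000/1.5 = 0.0000
ω = 0 → v = (Δx·cos θ + Δy·sin θ)/dt = -0.5000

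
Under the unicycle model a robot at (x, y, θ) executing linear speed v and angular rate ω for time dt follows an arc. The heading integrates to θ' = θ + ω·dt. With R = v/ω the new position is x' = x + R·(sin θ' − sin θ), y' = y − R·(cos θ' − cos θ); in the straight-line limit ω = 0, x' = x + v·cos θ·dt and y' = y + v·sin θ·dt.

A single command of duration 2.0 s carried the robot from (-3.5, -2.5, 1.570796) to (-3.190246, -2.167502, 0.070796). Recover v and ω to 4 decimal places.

v = 0.2500, ω = -0.7500

Δθ = 0.070796 − 1.570796 = -1.500000
ω = Δθ/dt = -1.500000/2.0 = -0.7500
R = −Δy/(cos θ' − cos θ) = -0.3333
v = R·ω = -0.3333·-0.7500 = 0.2500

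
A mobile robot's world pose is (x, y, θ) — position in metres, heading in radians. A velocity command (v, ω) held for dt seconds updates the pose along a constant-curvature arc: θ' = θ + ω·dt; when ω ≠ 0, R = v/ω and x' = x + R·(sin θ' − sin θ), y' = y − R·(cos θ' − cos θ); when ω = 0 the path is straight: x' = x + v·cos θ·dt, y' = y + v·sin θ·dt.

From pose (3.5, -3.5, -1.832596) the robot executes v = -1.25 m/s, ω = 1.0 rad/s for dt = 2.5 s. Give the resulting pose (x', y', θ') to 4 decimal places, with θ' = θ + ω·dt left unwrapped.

θ' = -1.8326 + 1.0·2.5 = 0.6674
R = v/ω = -1.25/1.0 = -1.2500
x' = 3.5 + -1.2500·(sin 0.6674 − sin -1.8326) = 1.5189
y' = -3.5 − -1.2500·(cos 0.6674 − cos -1.8326) = -2.1947

(1.5189, -2.1947, 0.6674)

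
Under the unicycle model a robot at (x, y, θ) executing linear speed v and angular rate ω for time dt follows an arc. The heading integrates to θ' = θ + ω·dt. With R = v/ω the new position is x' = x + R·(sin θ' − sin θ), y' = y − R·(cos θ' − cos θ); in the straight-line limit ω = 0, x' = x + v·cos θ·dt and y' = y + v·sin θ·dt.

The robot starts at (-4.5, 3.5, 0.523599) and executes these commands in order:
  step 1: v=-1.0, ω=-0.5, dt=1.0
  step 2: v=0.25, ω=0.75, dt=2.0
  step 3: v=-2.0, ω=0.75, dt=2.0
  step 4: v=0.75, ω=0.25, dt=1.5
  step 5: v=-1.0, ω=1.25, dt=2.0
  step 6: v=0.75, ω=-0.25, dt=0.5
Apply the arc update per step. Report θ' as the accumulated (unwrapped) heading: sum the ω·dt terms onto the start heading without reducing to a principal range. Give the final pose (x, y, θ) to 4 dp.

step 1: θ'=0.0236 (R=2.0000) → pose (-5.4528, 3.2326, 0.0236)
step 2: θ'=1.5236 (R=0.3333) → pose (-5.1277, 3.5501, 1.5236)
step 3: θ'=3.0236 (R=-2.6667) → pose (-2.7779, 0.7762, 3.0236)
step 4: θ'=3.3986 (R=3.0000) → pose (-3.8937, 0.6985, 3.3986)
step 5: θ'=5.8986 (R=-0.8000) → pose (-3.7969, 2.2138, 5.8986)
step 6: θ'=5.7736 (R=-3.0000) → pose (-3.4589, 2.0518, 5.7736)

(-3.4589, 2.0518, 5.7736)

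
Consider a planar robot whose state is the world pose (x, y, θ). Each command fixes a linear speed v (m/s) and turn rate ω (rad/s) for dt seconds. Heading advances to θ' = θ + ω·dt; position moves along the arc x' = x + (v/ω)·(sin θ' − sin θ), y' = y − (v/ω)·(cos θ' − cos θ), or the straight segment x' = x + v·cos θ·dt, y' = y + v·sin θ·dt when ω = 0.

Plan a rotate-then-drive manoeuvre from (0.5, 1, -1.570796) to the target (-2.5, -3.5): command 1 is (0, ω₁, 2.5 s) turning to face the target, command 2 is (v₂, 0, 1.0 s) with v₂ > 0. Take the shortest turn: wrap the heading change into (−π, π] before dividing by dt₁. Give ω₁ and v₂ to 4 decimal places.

heading to target = atan2(-3.5−1, -2.5−0.5) = -2.1588
Δθ = wrap(-2.1588 − -1.5708) = -0.5880; ω₁ = Δθ/dt₁ = -0.2352
distance = √((-2.5−0.5)² + (-3.5−1)²) = 5.4083; v₂ = distance/dt₂ = 5.4083

ω₁ = -0.2352, v₂ = 5.4083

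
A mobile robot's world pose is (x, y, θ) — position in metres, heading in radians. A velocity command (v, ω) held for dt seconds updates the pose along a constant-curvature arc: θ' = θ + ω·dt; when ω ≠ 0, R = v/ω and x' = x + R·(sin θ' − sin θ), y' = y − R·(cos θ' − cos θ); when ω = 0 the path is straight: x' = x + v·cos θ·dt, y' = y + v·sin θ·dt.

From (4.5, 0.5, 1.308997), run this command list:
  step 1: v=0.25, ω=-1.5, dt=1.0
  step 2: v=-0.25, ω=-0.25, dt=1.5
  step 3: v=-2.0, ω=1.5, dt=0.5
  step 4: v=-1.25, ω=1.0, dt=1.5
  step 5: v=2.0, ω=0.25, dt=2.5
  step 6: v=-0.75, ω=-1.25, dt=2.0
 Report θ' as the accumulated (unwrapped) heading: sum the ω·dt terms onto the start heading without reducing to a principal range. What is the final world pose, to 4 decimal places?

step 1: θ'=-0.1910 (R=-0.1667) → pose (4.6926, 0.6205, -0.1910)
step 2: θ'=-0.5660 (R=1.0000) → pose (4.3462, 0.7583, -0.5660)
step 3: θ'=0.1840 (R=-1.3333) → pose (3.3872, 0.9437, 0.1840)
step 4: θ'=1.6840 (R=-1.2500) → pose (2.3739, -0.4264, 1.6840)
step 5: θ'=2.3090 (R=8.0000) → pose (0.3426, 4.0536, 2.3090)
step 6: θ'=-0.1910 (R=0.6000) → pose (-0.2151, 3.0607, -0.1910)

(-0.2151, 3.0607, -0.1910)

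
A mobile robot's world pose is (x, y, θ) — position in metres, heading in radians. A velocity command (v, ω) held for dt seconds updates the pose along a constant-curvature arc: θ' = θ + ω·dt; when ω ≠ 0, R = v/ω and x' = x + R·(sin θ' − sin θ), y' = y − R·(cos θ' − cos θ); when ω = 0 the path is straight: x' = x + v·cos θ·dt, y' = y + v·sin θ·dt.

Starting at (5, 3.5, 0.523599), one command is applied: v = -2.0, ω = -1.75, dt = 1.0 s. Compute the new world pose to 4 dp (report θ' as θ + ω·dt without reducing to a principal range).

(3.3528, 4.1039, -1.2264)

θ' = 0.5236 + -1.75·1.0 = -1.2264
R = v/ω = -2.0/-1.75 = 1.1429
x' = 5 + 1.1429·(sin -1.2264 − sin 0.5236) = 3.3528
y' = 3.5 − 1.1429·(cos -1.2264 − cos 0.5236) = 4.1039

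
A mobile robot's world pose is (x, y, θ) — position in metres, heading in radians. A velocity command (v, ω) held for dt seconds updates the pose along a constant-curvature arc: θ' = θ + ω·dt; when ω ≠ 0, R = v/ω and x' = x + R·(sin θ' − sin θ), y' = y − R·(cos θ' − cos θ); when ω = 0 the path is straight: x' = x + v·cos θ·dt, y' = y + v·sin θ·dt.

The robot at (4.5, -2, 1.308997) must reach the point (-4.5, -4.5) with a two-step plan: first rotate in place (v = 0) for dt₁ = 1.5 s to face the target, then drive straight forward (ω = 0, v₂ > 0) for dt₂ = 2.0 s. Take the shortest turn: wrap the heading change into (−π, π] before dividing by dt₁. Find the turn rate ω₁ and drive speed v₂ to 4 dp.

heading to target = atan2(-4.5−-2, -4.5−4.5) = -2.8706
Δθ = wrap(-2.8706 − 1.3090) = 2.1035; ω₁ = Δθ/dt₁ = 1.4024
distance = √((-4.5−4.5)² + (-4.5−-2)²) = 9.3408; v₂ = distance/dt₂ = 4.6704

ω₁ = 1.4024, v₂ = 4.6704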